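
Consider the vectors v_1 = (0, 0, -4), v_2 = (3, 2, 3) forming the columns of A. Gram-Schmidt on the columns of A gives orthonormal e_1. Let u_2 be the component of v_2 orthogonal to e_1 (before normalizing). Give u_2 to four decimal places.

v_1 = (0, 0, -4); ‖v_1‖ = 4.0000, so e_1 = (0.0000, 0.0000, -1.0000).
e_1·v_2 = 0.0000·3 + 0.0000·2 + (-1.0000)·3 = -3.0000.
u_2 = v_2 + 3.0000·e_1 = (3.0000, 2.0000, 0.0000).

u_2 = (3.0000, 2.0000, 0.0000)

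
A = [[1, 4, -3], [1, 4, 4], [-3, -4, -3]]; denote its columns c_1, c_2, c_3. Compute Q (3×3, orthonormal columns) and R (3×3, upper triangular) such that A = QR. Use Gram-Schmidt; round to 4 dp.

Q = [[0.3015, 0.6396, -0.7071], [0.3015, 0.6396, 0.7071], [-0.9045, 0.4264, 0.0000]], R = [[3.3166, 6.0302, 3.0151], [0.0000, 3.4112, -0.6396], [0.0000, 0.0000, 4.9497]]

e_1 = c_1/‖c_1‖ = (1, 1, -3)/3.3166 = (0.3015, 0.3015, -0.9045).
r_{12} = e_1·c_2 = 6.0302.
u_2 = c_2 − 6.0302·e_1 = (2.1818, 2.1818, 1.4545).
‖u_2‖ = 3.4112, so e_2 = (0.6396, 0.6396, 0.4264).
r_{13} = e_1·c_3 = 3.0151; r_{23} = e_2·c_3 = -0.6396.
u_3 = c_3 − 3.0151·e_1 + 0.6396·e_2 = (-3.5000, 3.5000, 0.0000).
‖u_3‖ = 4.9497, so e_3 = (-0.7071, 0.7071, 0.0000).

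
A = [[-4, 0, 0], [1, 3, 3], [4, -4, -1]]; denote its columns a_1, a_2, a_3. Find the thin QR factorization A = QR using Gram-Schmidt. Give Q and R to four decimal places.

Q = [[-0.6963, -0.3534, 0.6247], [0.1741, 0.7612, 0.6247], [0.6963, -0.5437, 0.4685]], R = [[5.7446, -2.2630, -0.1741], [0.0000, 4.4586, 2.8274], [0.0000, 0.0000, 1.4056]]

a_1 = (-4, 1, 4); ‖a_1‖ = 5.7446, so q_1 = (-0.6963, 0.1741, 0.6963).
q_1·a_2 = (-0.6963)·0 + 0.1741·3 + 0.6963·(-4) = -2.2630.
u_2 = a_2 + 2.2630·q_1 = (-1.5758, 3.3939, -2.4242).
‖u_2‖ = 4.4586, so q_2 = (-0.3534, 0.7612, -0.5437).
q_1·a_3 = (-0.6963)·0 + 0.1741·3 + 0.6963·(-1) = -0.1741; q_2·a_3 = (-0.3534)·0 + 0.7612·3 + (-0.5437)·(-1) = 2.8274.
u_3 = a_3 + 0.1741·q_1 − 2.8274·q_2 = (0.8780, 0.8780, 0.6585).
‖u_3‖ = 1.4056, so q_3 = (0.6247, 0.6247, 0.4685).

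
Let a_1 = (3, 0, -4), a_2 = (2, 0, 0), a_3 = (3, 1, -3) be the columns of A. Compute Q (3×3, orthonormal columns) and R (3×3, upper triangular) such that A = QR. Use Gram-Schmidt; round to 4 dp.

Q = [[0.6000, 0.8000, 0.0000], [0.0000, 0.0000, 1.0000], [-0.8000, 0.6000, 0.0000]], R = [[5.0000, 1.2000, 4.2000], [0.0000, 1.6000, 0.6000], [0.0000, 0.0000, 1.0000]]

a_1 = (3, 0, -4); ‖a_1‖ = 5.0000, so q_1 = (0.6000, 0.0000, -0.8000).
q_1·a_2 = 0.6000·2 + 0.0000·0 + (-0.8000)·0 = 1.2000.
u_2 = a_2 − 1.2000·q_1 = (1.2800, 0.0000, 0.9600).
‖u_2‖ = 1.6000, so q_2 = (0.8000, 0.0000, 0.6000).
q_1·a_3 = 0.6000·3 + 0.0000·1 + (-0.8000)·(-3) = 4.2000; q_2·a_3 = 0.8000·3 + 0.0000·1 + 0.6000·(-3) = 0.6000.
u_3 = a_3 − 4.2000·q_1 − 0.6000·q_2 = (0.0000, 1.0000, 0.0000).
‖u_3‖ = 1.0000, so q_3 = (0.0000, 1.0000, 0.0000).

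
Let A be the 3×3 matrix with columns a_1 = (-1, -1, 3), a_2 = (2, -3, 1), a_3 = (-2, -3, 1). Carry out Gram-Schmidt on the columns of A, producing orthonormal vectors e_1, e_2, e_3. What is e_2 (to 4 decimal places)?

a_1 = (-1, -1, 3); ‖a_1‖ = 3.3166, so e_1 = (-0.3015, -0.3015, 0.9045).
e_1·a_2 = (-0.3015)·2 + (-0.3015)·(-3) + 0.9045·1 = 1.2060.
u_2 = a_2 − 1.2060·e_1 = (2.3636, -2.6364, -0.0909).
‖u_2‖ = 3.5420, so e_2 = (0.6673, -0.7443, -0.0257).

e_2 = (0.6673, -0.7443, -0.0257)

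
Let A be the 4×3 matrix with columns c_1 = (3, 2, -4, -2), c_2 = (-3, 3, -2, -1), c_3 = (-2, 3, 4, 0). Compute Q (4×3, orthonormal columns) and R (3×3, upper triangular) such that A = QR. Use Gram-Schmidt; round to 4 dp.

c_1 = (3, 2, -4, -2); ‖c_1‖ = 5.7446, so e_1 = (0.5222, 0.3482, -0.6963, -0.3482).
e_1·c_2 = 0.5222·(-3) + 0.3482·3 + (-0.6963)·(-2) + (-0.3482)·(-1) = 1.2185.
u_2 = c_2 − 1.2185·e_1 = (-3.6364, 2.5758, -1.1515, -0.5758).
‖u_2‖ = 4.6384, so e_2 = (-0.7840, 0.5553, -0.2483, -0.1241).
e_1·c_3 = 0.5222·(-2) + 0.3482·3 + (-0.6963)·4 + (-0.3482)·0 = -2.7852; e_2·c_3 = (-0.7840)·(-2) + 0.5553·3 + (-0.2483)·4 + (-0.1241)·0 = 2.2408.
u_3 = c_3 + 2.7852·e_1 − 2.2408·e_2 = (1.2113, 2.7254, 2.6169, -0.6915).
‖u_3‖ = 4.0275, so e_3 = (0.3007, 0.6767, 0.6498, -0.1717).

Q = [[0.5222, -0.7840, 0.3007], [0.3482, 0.5553, 0.6767], [-0.6963, -0.2483, 0.6498], [-0.3482, -0.1241, -0.1717]], R = [[5.7446, 1.2185, -2.7852], [0.0000, 4.6384, 2.2408], [0.0000, 0.0000, 4.0275]]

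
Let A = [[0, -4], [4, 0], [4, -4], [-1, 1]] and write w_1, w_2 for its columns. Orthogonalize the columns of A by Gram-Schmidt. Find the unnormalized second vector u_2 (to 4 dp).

u_2 = (-4.0000, 2.0606, -1.9394, 0.4848)

w_1 = (0, 4, 4, -1); ‖w_1‖ = 5.7446, so e_1 = (0.0000, 0.6963, 0.6963, -0.1741).
e_1·w_2 = 0.0000·(-4) + 0.6963·0 + 0.6963·(-4) + (-0.1741)·1 = -2.9593.
u_2 = w_2 + 2.9593·e_1 = (-4.0000, 2.0606, -1.9394, 0.4848).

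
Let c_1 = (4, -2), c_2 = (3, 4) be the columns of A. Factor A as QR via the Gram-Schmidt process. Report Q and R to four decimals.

Q = [[0.8944, 0.4472], [-0.4472, 0.8944]], R = [[4.4721, 0.8944], [0.0000, 4.9193]]

c_1 = (4, -2); ‖c_1‖ = 4.4721, so e_1 = (0.8944, -0.4472).
e_1·c_2 = 0.8944·3 + (-0.4472)·4 = 0.8944.
u_2 = c_2 − 0.8944·e_1 = (2.2000, 4.4000).
‖u_2‖ = 4.9193, so e_2 = (0.4472, 0.8944).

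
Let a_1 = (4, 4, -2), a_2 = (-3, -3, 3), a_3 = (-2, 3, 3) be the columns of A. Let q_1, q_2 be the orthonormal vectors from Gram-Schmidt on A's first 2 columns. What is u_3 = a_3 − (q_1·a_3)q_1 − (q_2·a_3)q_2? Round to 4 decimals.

u_3 = (-2.5000, 2.5000, 0.0000)

a_1 = (4, 4, -2); ‖a_1‖ = 6.0000, so q_1 = (0.6667, 0.6667, -0.3333).
q_1·a_2 = 0.6667·(-3) + 0.6667·(-3) + (-0.3333)·3 = -5.0000.
u_2 = a_2 + 5.0000·q_1 = (0.3333, 0.3333, 1.3333).
‖u_2‖ = 1.4142, so q_2 = (0.2357, 0.2357, 0.9428).
q_1·a_3 = 0.6667·(-2) + 0.6667·3 + (-0.3333)·3 = -0.3333; q_2·a_3 = 0.2357·(-2) + 0.2357·3 + 0.9428·3 = 3.0641.
u_3 = a_3 + 0.3333·q_1 − 3.0641·q_2 = (-2.5000, 2.5000, 0.0000).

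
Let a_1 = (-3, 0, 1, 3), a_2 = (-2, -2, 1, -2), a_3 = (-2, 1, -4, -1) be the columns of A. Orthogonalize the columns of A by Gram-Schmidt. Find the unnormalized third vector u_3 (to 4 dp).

e_1 = a_1/‖a_1‖ = (-3, 0, 1, 3)/4.3589 = (-0.6882, 0.0000, 0.2294, 0.6882).
r_{12} = e_1·a_2 = 0.2294.
u_2 = a_2 − 0.2294·e_1 = (-1.8421, -2.0000, 0.9474, -2.1579).
‖u_2‖ = 3.5982, so e_2 = (-0.5119, -0.5558, 0.2633, -0.5997).
r_{13} = e_1·a_3 = -0.2294; r_{23} = e_2·a_3 = 0.0146.
u_3 = a_3 + 0.2294·e_1 − 0.0146·e_2 = (-2.1504, 1.0081, -3.9512, -0.8333).

u_3 = (-2.1504, 1.0081, -3.9512, -0.8333)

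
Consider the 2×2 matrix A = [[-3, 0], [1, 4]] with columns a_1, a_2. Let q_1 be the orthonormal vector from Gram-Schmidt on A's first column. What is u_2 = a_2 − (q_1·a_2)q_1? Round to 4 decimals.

q_1 = a_1/‖a_1‖ = (-3, 1)/3.1623 = (-0.9487, 0.3162).
r_{12} = q_1·a_2 = 1.2649.
u_2 = a_2 − 1.2649·q_1 = (1.2000, 3.6000).

u_2 = (1.2000, 3.6000)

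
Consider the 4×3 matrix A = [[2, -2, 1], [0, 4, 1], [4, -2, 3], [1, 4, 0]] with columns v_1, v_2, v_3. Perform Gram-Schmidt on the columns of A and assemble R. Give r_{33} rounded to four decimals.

v_1 = (2, 0, 4, 1); ‖v_1‖ = 4.5826, so q_1 = (0.4364, 0.0000, 0.8729, 0.2182).
q_1·v_2 = 0.4364·(-2) + 0.0000·4 + 0.8729·(-2) + 0.2182·4 = -1.7457.
u_2 = v_2 + 1.7457·q_1 = (-1.2381, 4.0000, -0.4762, 4.3810).
‖u_2‖ = 6.0788, so q_2 = (-0.2037, 0.6580, -0.0783, 0.7207).
q_1·v_3 = 0.4364·1 + 0.0000·1 + 0.8729·3 + 0.2182·0 = 3.0551; q_2·v_3 = (-0.2037)·1 + 0.6580·1 + (-0.0783)·3 + 0.7207·0 = 0.2193.
u_3 = v_3 − 3.0551·q_1 − 0.2193·q_2 = (-0.2887, 0.8557, 0.3505, -0.8247).
r_{33} = ‖u_3‖ = 1.2722.

r_{33} = 1.2722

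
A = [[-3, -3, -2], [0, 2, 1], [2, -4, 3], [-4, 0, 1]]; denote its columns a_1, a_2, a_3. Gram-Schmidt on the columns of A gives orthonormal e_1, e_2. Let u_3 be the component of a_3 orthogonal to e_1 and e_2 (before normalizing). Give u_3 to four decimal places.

u_3 = (-1.6000, 1.2952, 1.8476, 2.1238)

a_1 = (-3, 0, 2, -4); ‖a_1‖ = 5.3852, so e_1 = (-0.5571, 0.0000, 0.3714, -0.7428).
e_1·a_2 = (-0.5571)·(-3) + 0.0000·2 + 0.3714·(-4) + (-0.7428)·0 = 0.1857.
u_2 = a_2 − 0.1857·e_1 = (-2.8966, 2.0000, -4.0690, 0.1379).
‖u_2‖ = 5.3820, so e_2 = (-0.5382, 0.3716, -0.7560, 0.0256).
e_1·a_3 = (-0.5571)·(-2) + 0.0000·1 + 0.3714·3 + (-0.7428)·1 = 1.4856; e_2·a_3 = (-0.5382)·(-2) + 0.3716·1 + (-0.7560)·3 + 0.0256·1 = -0.7945.
u_3 = a_3 − 1.4856·e_1 + 0.7945·e_2 = (-1.6000, 1.2952, 1.8476, 2.1238).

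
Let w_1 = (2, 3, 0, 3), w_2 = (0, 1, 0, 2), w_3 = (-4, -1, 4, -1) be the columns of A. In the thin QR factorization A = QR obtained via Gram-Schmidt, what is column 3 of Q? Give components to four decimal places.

e_1 = w_1/‖w_1‖ = (2, 3, 0, 3)/4.6904 = (0.4264, 0.6396, 0.0000, 0.6396).
r_{12} = e_1·w_2 = 1.9188.
u_2 = w_2 − 1.9188·e_1 = (-0.8182, -0.2273, 0.0000, 0.7727).
‖u_2‖ = 1.1481, so e_2 = (-0.7126, -0.1980, 0.0000, 0.6730).
r_{13} = e_1·w_3 = -2.9848; r_{23} = e_2·w_3 = 2.3754.
u_3 = w_3 + 2.9848·e_1 − 2.3754·e_2 = (-1.0345, 1.3793, 4.0000, -0.6897).
‖u_3‖ = 4.4100, so e_3 = (-0.2346, 0.3128, 0.9070, -0.1564).

e_3 = (-0.2346, 0.3128, 0.9070, -0.1564)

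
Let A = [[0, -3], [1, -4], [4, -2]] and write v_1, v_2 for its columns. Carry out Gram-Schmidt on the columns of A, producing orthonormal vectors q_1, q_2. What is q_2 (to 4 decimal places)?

v_1 = (0, 1, 4); ‖v_1‖ = 4.1231, so q_1 = (0.0000, 0.2425, 0.9701).
q_1·v_2 = 0.0000·(-3) + 0.2425·(-4) + 0.9701·(-2) = -2.9104.
u_2 = v_2 + 2.9104·q_1 = (-3.0000, -3.2941, 0.8235).
‖u_2‖ = 4.5309, so q_2 = (-0.6621, -0.7270, 0.1818).

q_2 = (-0.6621, -0.7270, 0.1818)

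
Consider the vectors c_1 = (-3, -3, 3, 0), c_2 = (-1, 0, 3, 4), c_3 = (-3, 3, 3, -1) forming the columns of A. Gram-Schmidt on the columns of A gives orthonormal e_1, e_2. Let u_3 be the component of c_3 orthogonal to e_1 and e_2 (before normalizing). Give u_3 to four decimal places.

e_1 = c_1/‖c_1‖ = (-3, -3, 3, 0)/5.1962 = (-0.5774, -0.5774, 0.5774, 0.0000).
r_{12} = e_1·c_2 = 2.3094.
u_2 = c_2 − 2.3094·e_1 = (0.3333, 1.3333, 1.6667, 4.0000).
‖u_2‖ = 4.5461, so e_2 = (0.0733, 0.2933, 0.3666, 0.8799).
r_{13} = e_1·c_3 = 1.7321; r_{23} = e_2·c_3 = 0.8799.
u_3 = c_3 − 1.7321·e_1 − 0.8799·e_2 = (-2.0645, 3.7419, 1.6774, -1.7742).

u_3 = (-2.0645, 3.7419, 1.6774, -1.7742)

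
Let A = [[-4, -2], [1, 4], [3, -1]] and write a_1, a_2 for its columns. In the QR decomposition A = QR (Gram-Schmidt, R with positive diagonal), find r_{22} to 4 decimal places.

r_{22} = 4.2290

a_1 = (-4, 1, 3); ‖a_1‖ = 5.0990, so e_1 = (-0.7845, 0.1961, 0.5883).
e_1·a_2 = (-0.7845)·(-2) + 0.1961·4 + 0.5883·(-1) = 1.7650.
u_2 = a_2 − 1.7650·e_1 = (-0.6154, 3.6538, -2.0385).
r_{22} = ‖u_2‖ = 4.2290.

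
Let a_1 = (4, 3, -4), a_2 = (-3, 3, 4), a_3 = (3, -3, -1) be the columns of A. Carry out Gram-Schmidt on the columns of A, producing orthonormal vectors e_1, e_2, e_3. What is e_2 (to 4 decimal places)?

a_1 = (4, 3, -4); ‖a_1‖ = 6.4031, so e_1 = (0.6247, 0.4685, -0.6247).
e_1·a_2 = 0.6247·(-3) + 0.4685·3 + (-0.6247)·4 = -2.9673.
u_2 = a_2 + 2.9673·e_1 = (-1.1463, 4.3902, 2.1463).
‖u_2‖ = 5.0195, so e_2 = (-0.2284, 0.8746, 0.4276).

e_2 = (-0.2284, 0.8746, 0.4276)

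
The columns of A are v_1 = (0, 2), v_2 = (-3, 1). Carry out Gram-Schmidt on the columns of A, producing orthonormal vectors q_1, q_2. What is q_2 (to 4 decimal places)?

q_2 = (-1.0000, 0.0000)

q_1 = v_1/‖v_1‖ = (0, 2)/2.0000 = (0.0000, 1.0000).
r_{12} = q_1·v_2 = 1.0000.
u_2 = v_2 − 1.0000·q_1 = (-3.0000, 0.0000).
‖u_2‖ = 3.0000, so q_2 = (-1.0000, 0.0000).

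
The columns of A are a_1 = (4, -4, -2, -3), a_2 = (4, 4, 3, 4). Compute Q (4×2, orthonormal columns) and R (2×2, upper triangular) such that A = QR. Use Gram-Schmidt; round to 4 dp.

a_1 = (4, -4, -2, -3); ‖a_1‖ = 6.7082, so q_1 = (0.5963, -0.5963, -0.2981, -0.4472).
q_1·a_2 = 0.5963·4 + (-0.5963)·4 + (-0.2981)·3 + (-0.4472)·4 = -2.6833.
u_2 = a_2 + 2.6833·q_1 = (5.6000, 2.4000, 2.2000, 2.8000).
‖u_2‖ = 7.0569, so q_2 = (0.7935, 0.3401, 0.3118, 0.3968).

Q = [[0.5963, 0.7935], [-0.5963, 0.3401], [-0.2981, 0.3118], [-0.4472, 0.3968]], R = [[6.7082, -2.6833], [0.0000, 7.0569]]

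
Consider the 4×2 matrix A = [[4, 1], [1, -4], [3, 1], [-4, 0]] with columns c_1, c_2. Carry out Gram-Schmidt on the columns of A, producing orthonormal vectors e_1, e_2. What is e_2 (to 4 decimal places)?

c_1 = (4, 1, 3, -4); ‖c_1‖ = 6.4807, so e_1 = (0.6172, 0.1543, 0.4629, -0.6172).
e_1·c_2 = 0.6172·1 + 0.1543·(-4) + 0.4629·1 + (-0.6172)·0 = 0.4629.
u_2 = c_2 − 0.4629·e_1 = (0.7143, -4.0714, 0.7857, 0.2857).
‖u_2‖ = 4.2173, so e_2 = (0.1694, -0.9654, 0.1863, 0.0677).

e_2 = (0.1694, -0.9654, 0.1863, 0.0677)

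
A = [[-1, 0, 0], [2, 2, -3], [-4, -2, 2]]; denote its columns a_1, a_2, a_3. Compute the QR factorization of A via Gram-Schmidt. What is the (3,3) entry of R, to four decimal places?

r_{33} = 0.4082

a_1 = (-1, 2, -4); ‖a_1‖ = 4.5826, so e_1 = (-0.2182, 0.4364, -0.8729).
e_1·a_2 = (-0.2182)·0 + 0.4364·2 + (-0.8729)·(-2) = 2.6186.
u_2 = a_2 − 2.6186·e_1 = (0.5714, 0.8571, 0.2857).
‖u_2‖ = 1.0690, so e_2 = (0.5345, 0.8018, 0.2673).
e_1·a_3 = (-0.2182)·0 + 0.4364·(-3) + (-0.8729)·2 = -3.0551; e_2·a_3 = 0.5345·0 + 0.8018·(-3) + 0.2673·2 = -1.8708.
u_3 = a_3 + 3.0551·e_1 + 1.8708·e_2 = (0.3333, -0.1667, -0.1667).
r_{33} = ‖u_3‖ = 0.4082.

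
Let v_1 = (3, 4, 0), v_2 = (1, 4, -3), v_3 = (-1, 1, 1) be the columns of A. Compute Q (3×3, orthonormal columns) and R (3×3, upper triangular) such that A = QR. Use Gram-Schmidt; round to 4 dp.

v_1 = (3, 4, 0); ‖v_1‖ = 5.0000, so q_1 = (0.6000, 0.8000, 0.0000).
q_1·v_2 = 0.6000·1 + 0.8000·4 + 0.0000·(-3) = 3.8000.
u_2 = v_2 − 3.8000·q_1 = (-1.2800, 0.9600, -3.0000).
‖u_2‖ = 3.4000, so q_2 = (-0.3765, 0.2824, -0.8824).
q_1·v_3 = 0.6000·(-1) + 0.8000·1 + 0.0000·1 = 0.2000; q_2·v_3 = (-0.3765)·(-1) + 0.2824·1 + (-0.8824)·1 = -0.2235.
u_3 = v_3 − 0.2000·q_1 + 0.2235·q_2 = (-1.2042, 0.9031, 0.8028).
‖u_3‖ = 1.7059, so q_3 = (-0.7059, 0.5294, 0.4706).

Q = [[0.6000, -0.3765, -0.7059], [0.8000, 0.2824, 0.5294], [0.0000, -0.8824, 0.4706]], R = [[5.0000, 3.8000, 0.2000], [0.0000, 3.4000, -0.2235], [0.0000, 0.0000, 1.7059]]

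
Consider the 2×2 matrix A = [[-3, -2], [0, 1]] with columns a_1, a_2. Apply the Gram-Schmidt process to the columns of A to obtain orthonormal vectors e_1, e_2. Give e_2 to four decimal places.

a_1 = (-3, 0); ‖a_1‖ = 3.0000, so e_1 = (-1.0000, 0.0000).
e_1·a_2 = (-1.0000)·(-2) + 0.0000·1 = 2.0000.
u_2 = a_2 − 2.0000·e_1 = (0.0000, 1.0000).
‖u_2‖ = 1.0000, so e_2 = (0.0000, 1.0000).

e_2 = (0.0000, 1.0000)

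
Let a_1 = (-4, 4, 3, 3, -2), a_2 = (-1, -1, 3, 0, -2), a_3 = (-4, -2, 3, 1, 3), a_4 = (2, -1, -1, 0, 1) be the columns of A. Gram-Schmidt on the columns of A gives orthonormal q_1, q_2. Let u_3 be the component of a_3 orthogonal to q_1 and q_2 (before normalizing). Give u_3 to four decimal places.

u_3 = (-2.9454, -2.1061, 1.1420, 0.5647, 4.2387)

a_1 = (-4, 4, 3, 3, -2); ‖a_1‖ = 7.3485, so q_1 = (-0.5443, 0.5443, 0.4082, 0.4082, -0.2722).
q_1·a_2 = (-0.5443)·(-1) + 0.5443·(-1) + 0.4082·3 + 0.4082·0 + (-0.2722)·(-2) = 1.7691.
u_2 = a_2 − 1.7691·q_1 = (-0.0370, -1.9630, 2.2778, -0.7222, -1.5185).
‖u_2‖ = 3.4453, so q_2 = (-0.0107, -0.5697, 0.6611, -0.2096, -0.4407).
q_1·a_3 = (-0.5443)·(-4) + 0.5443·(-2) + 0.4082·3 + 0.4082·1 + (-0.2722)·3 = 1.9052; q_2·a_3 = (-0.0107)·(-4) + (-0.5697)·(-2) + 0.6611·3 + (-0.2096)·1 + (-0.4407)·3 = 1.6340.
u_3 = a_3 − 1.9052·q_1 − 1.6340·q_2 = (-2.9454, -2.1061, 1.1420, 0.5647, 4.2387).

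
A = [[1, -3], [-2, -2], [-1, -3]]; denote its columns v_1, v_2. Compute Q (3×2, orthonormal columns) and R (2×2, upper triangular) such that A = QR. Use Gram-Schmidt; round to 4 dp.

Q = [[0.4082, -0.8339], [-0.8165, -0.1516], [-0.4082, -0.5307]], R = [[2.4495, 1.6330], [0.0000, 4.3970]]

q_1 = v_1/‖v_1‖ = (1, -2, -1)/2.4495 = (0.4082, -0.8165, -0.4082).
r_{12} = q_1·v_2 = 1.6330.
u_2 = v_2 − 1.6330·q_1 = (-3.6667, -0.6667, -2.3333).
‖u_2‖ = 4.3970, so q_2 = (-0.8339, -0.1516, -0.5307).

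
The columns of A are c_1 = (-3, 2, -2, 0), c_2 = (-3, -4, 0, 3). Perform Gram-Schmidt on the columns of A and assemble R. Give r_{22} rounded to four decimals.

c_1 = (-3, 2, -2, 0); ‖c_1‖ = 4.1231, so q_1 = (-0.7276, 0.4851, -0.4851, 0.0000).
q_1·c_2 = (-0.7276)·(-3) + 0.4851·(-4) + (-0.4851)·0 + 0.0000·3 = 0.2425.
u_2 = c_2 − 0.2425·q_1 = (-2.8235, -4.1176, 0.1176, 3.0000).
r_{22} = ‖u_2‖ = 5.8259.

r_{22} = 5.8259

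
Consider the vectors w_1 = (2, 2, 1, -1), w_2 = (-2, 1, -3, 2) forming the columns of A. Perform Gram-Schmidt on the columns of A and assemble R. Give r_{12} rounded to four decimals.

w_1 = (2, 2, 1, -1); ‖w_1‖ = 3.1623, so q_1 = (0.6325, 0.6325, 0.3162, -0.3162).
r_{12} = q_1·w_2 = -2.2136.

r_{12} = -2.2136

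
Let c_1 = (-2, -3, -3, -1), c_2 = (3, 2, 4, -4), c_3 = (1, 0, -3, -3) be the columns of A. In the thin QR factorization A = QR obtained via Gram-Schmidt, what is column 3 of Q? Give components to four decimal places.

c_1 = (-2, -3, -3, -1); ‖c_1‖ = 4.7958, so e_1 = (-0.4170, -0.6255, -0.6255, -0.2085).
e_1·c_2 = (-0.4170)·3 + (-0.6255)·2 + (-0.6255)·4 + (-0.2085)·(-4) = -4.1703.
u_2 = c_2 + 4.1703·e_1 = (1.2609, -0.6087, 1.3913, -4.8696).
‖u_2‖ = 5.2544, so e_2 = (0.2400, -0.1158, 0.2648, -0.9268).
e_1·c_3 = (-0.4170)·1 + (-0.6255)·0 + (-0.6255)·(-3) + (-0.2085)·(-3) = 2.0851; e_2·c_3 = 0.2400·1 + (-0.1158)·0 + 0.2648·(-3) + (-0.9268)·(-3) = 2.2259.
u_3 = c_3 − 2.0851·e_1 − 2.2259·e_2 = (1.3354, 1.5622, -2.2850, -0.5024).
‖u_3‖ = 3.1141, so e_3 = (0.4288, 0.5017, -0.7338, -0.1613).

e_3 = (0.4288, 0.5017, -0.7338, -0.1613)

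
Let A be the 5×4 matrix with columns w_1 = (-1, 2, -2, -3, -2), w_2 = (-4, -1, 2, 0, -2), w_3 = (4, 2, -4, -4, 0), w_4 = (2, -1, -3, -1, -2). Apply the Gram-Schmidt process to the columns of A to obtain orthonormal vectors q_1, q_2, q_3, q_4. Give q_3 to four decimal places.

q_3 = (0.3248, -0.7037, 0.1624, -0.5955, -0.1353)

w_1 = (-1, 2, -2, -3, -2); ‖w_1‖ = 4.6904, so q_1 = (-0.2132, 0.4264, -0.4264, -0.6396, -0.4264).
q_1·w_2 = (-0.2132)·(-4) + 0.4264·(-1) + (-0.4264)·2 + (-0.6396)·0 + (-0.4264)·(-2) = 0.4264.
u_2 = w_2 − 0.4264·q_1 = (-3.9091, -1.1818, 2.1818, 0.2727, -1.8182).
‖u_2‖ = 4.9818, so q_2 = (-0.7847, -0.2372, 0.4380, 0.0547, -0.3650).
q_1·w_3 = (-0.2132)·4 + 0.4264·2 + (-0.4264)·(-4) + (-0.6396)·(-4) + (-0.4264)·0 = 4.2640; q_2·w_3 = (-0.7847)·4 + (-0.2372)·2 + 0.4380·(-4) + 0.0547·(-4) + (-0.3650)·0 = -5.5840.
u_3 = w_3 − 4.2640·q_1 + 5.5840·q_2 = (0.5275, -1.1429, 0.2637, -0.9670, -0.2198).
‖u_3‖ = 1.6240, so q_3 = (0.3248, -0.7037, 0.1624, -0.5955, -0.1353).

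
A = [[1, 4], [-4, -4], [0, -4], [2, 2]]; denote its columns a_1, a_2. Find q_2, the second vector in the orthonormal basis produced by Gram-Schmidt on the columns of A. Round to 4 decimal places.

a_1 = (1, -4, 0, 2); ‖a_1‖ = 4.5826, so q_1 = (0.2182, -0.8729, 0.0000, 0.4364).
q_1·a_2 = 0.2182·4 + (-0.8729)·(-4) + 0.0000·(-4) + 0.4364·2 = 5.2372.
u_2 = a_2 − 5.2372·q_1 = (2.8571, 0.5714, -4.0000, -0.2857).
‖u_2‖ = 4.9570, so q_2 = (0.5764, 0.1153, -0.8069, -0.0576).

q_2 = (0.5764, 0.1153, -0.8069, -0.0576)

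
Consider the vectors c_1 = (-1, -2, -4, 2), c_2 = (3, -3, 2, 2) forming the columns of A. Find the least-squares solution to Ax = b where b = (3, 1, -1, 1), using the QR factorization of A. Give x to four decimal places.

x = (0.0493, 0.2327)

c_1 = (-1, -2, -4, 2); ‖c_1‖ = 5.0000, so e_1 = (-0.2000, -0.4000, -0.8000, 0.4000).
e_1·c_2 = (-0.2000)·3 + (-0.4000)·(-3) + (-0.8000)·2 + 0.4000·2 = -0.2000.
u_2 = c_2 + 0.2000·e_1 = (2.9600, -3.0800, 1.8400, 2.0800).
‖u_2‖ = 5.0951, so e_2 = (0.5810, -0.6045, 0.3611, 0.4082).
Qᵀb = (0.2000, 1.1855).
Back-substitute: x_2 = 1.1855/5.0951 = 0.2327.
x_1 = (0.2000 + 0.2000·0.2327)/5.0000 = 0.0493.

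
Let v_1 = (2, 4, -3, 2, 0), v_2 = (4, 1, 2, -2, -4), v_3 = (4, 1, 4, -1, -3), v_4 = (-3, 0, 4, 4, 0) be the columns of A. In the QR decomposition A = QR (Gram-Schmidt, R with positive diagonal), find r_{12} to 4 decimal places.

r_{12} = 0.3482

e_1 = v_1/‖v_1‖ = (2, 4, -3, 2, 0)/5.7446 = (0.3482, 0.6963, -0.5222, 0.3482, 0.0000).
r_{12} = e_1·v_2 = 0.3482.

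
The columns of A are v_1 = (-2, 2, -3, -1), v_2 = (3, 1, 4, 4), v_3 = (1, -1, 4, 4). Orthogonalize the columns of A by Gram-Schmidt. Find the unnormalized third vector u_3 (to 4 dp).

u_3 = (-1.6854, -0.6966, 0.2697, 1.1685)

q_1 = v_1/‖v_1‖ = (-2, 2, -3, -1)/4.2426 = (-0.4714, 0.4714, -0.7071, -0.2357).
r_{12} = q_1·v_2 = -4.7140.
u_2 = v_2 + 4.7140·q_1 = (0.7778, 3.2222, 0.6667, 2.8889).
‖u_2‖ = 4.4472, so q_2 = (0.1749, 0.7245, 0.1499, 0.6496).
r_{13} = q_1·v_3 = -4.7140; r_{23} = q_2·v_3 = 2.6483.
u_3 = v_3 + 4.7140·q_1 − 2.6483·q_2 = (-1.6854, -0.6966, 0.2697, 1.1685).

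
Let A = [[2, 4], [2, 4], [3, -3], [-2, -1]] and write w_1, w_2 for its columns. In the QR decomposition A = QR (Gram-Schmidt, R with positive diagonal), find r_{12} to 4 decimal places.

r_{12} = 1.9640

w_1 = (2, 2, 3, -2); ‖w_1‖ = 4.5826, so q_1 = (0.4364, 0.4364, 0.6547, -0.4364).
r_{12} = q_1·w_2 = 1.9640.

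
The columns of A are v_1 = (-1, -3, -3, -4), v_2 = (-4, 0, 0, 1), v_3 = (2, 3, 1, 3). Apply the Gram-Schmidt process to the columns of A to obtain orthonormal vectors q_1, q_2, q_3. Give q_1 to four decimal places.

q_1 = v_1/‖v_1‖ = (-1, -3, -3, -4)/5.9161 = (-0.1690, -0.5071, -0.5071, -0.6761).

q_1 = (-0.1690, -0.5071, -0.5071, -0.6761)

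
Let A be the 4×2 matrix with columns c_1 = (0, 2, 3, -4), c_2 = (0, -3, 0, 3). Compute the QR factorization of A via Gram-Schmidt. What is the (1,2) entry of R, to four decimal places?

r_{12} = -3.3425

c_1 = (0, 2, 3, -4); ‖c_1‖ = 5.3852, so q_1 = (0.0000, 0.3714, 0.5571, -0.7428).
r_{12} = q_1·c_2 = -3.3425.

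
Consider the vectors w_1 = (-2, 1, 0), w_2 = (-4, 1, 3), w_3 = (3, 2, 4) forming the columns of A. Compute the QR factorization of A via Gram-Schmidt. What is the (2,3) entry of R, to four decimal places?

q_1 = w_1/‖w_1‖ = (-2, 1, 0)/2.2361 = (-0.8944, 0.4472, 0.0000).
r_{12} = q_1·w_2 = 4.0249.
u_2 = w_2 − 4.0249·q_1 = (-0.4000, -0.8000, 3.0000).
‖u_2‖ = 3.1305, so q_2 = (-0.1278, -0.2556, 0.9583).
r_{23} = q_2·w_3 = 2.9388.

r_{23} = 2.9388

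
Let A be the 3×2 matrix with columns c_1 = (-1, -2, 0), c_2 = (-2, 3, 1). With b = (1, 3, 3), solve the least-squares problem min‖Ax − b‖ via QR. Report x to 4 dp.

q_1 = c_1/‖c_1‖ = (-1, -2, 0)/2.2361 = (-0.4472, -0.8944, 0.0000).
r_{12} = q_1·c_2 = -1.7889.
u_2 = c_2 + 1.7889·q_1 = (-2.8000, 1.4000, 1.0000).
‖u_2‖ = 3.2863, so q_2 = (-0.8520, 0.4260, 0.3043).
Qᵀb = (-3.1305, 1.3389).
Back-substitute: x_2 = 1.3389/3.2863 = 0.4074.
x_1 = (-3.1305 + 1.7889·0.4074)/2.2361 = -1.0741.

x = (-1.0741, 0.4074)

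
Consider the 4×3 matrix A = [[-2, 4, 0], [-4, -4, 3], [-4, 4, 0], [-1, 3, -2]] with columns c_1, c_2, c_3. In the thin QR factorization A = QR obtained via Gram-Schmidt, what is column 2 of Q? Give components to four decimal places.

c_1 = (-2, -4, -4, -1); ‖c_1‖ = 6.0828, so e_1 = (-0.3288, -0.6576, -0.6576, -0.1644).
e_1·c_2 = (-0.3288)·4 + (-0.6576)·(-4) + (-0.6576)·4 + (-0.1644)·3 = -1.8084.
u_2 = c_2 + 1.8084·e_1 = (3.4054, -5.1892, 2.8108, 2.7027).
‖u_2‖ = 7.3301, so e_2 = (0.4646, -0.7079, 0.3835, 0.3687).

e_2 = (0.4646, -0.7079, 0.3835, 0.3687)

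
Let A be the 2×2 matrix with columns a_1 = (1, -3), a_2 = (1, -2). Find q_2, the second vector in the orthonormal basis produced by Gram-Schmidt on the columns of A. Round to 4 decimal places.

q_2 = (0.9487, 0.3162)

a_1 = (1, -3); ‖a_1‖ = 3.1623, so q_1 = (0.3162, -0.9487).
q_1·a_2 = 0.3162·1 + (-0.9487)·(-2) = 2.2136.
u_2 = a_2 − 2.2136·q_1 = (0.3000, 0.1000).
‖u_2‖ = 0.3162, so q_2 = (0.9487, 0.3162).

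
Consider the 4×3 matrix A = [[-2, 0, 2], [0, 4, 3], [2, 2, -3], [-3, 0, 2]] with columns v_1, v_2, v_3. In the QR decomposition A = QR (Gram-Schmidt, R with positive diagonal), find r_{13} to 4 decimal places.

v_1 = (-2, 0, 2, -3); ‖v_1‖ = 4.1231, so e_1 = (-0.4851, 0.0000, 0.4851, -0.7276).
r_{13} = e_1·v_3 = -3.8806.

r_{13} = -3.8806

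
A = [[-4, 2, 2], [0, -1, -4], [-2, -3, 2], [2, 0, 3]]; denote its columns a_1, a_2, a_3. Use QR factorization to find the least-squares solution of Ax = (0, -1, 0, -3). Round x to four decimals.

a_1 = (-4, 0, -2, 2); ‖a_1‖ = 4.8990, so e_1 = (-0.8165, 0.0000, -0.4082, 0.4082).
e_1·a_2 = (-0.8165)·2 + 0.0000·(-1) + (-0.4082)·(-3) + 0.4082·0 = -0.4082.
u_2 = a_2 + 0.4082·e_1 = (1.6667, -1.0000, -3.1667, 0.1667).
‖u_2‖ = 3.7193, so e_2 = (0.4481, -0.2689, -0.8514, 0.0448).
e_1·a_3 = (-0.8165)·2 + 0.0000·(-4) + (-0.4082)·2 + 0.4082·3 = -1.2247; e_2·a_3 = 0.4481·2 + (-0.2689)·(-4) + (-0.8514)·2 + 0.0448·3 = 0.4033.
u_3 = a_3 + 1.2247·e_1 − 0.4033·e_2 = (0.8193, -3.8916, 1.8434, 3.4819).
‖u_3‖ = 5.5980, so e_3 = (0.1464, -0.6952, 0.3293, 0.6220).
Qᵀb = (-1.2247, 0.1344, -1.1708).
Back-substitute: x_3 = -1.1708/5.5980 = -0.2092.
x_2 = (0.1344 − 0.4033·(-0.2092))/3.7193 = 0.0588.
x_1 = (-1.2247 + 0.4082·0.0588 + 1.2247·(-0.2092))/4.8990 = -0.2974.

x = (-0.2974, 0.0588, -0.2092)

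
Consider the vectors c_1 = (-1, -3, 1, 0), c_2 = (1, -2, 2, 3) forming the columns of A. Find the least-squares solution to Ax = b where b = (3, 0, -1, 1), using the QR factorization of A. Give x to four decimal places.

c_1 = (-1, -3, 1, 0); ‖c_1‖ = 3.3166, so e_1 = (-0.3015, -0.9045, 0.3015, 0.0000).
e_1·c_2 = (-0.3015)·1 + (-0.9045)·(-2) + 0.3015·2 + 0.0000·3 = 2.1106.
u_2 = c_2 − 2.1106·e_1 = (1.6364, -0.0909, 1.3636, 3.0000).
‖u_2‖ = 3.6804, so e_2 = (0.4446, -0.0247, 0.3705, 0.8151).
Qᵀb = (-1.2060, 1.7785).
Back-substitute: x_2 = 1.7785/3.6804 = 0.4832.
x_1 = (-1.2060 − 2.1106·0.4832)/3.3166 = -0.6711.

x = (-0.6711, 0.4832)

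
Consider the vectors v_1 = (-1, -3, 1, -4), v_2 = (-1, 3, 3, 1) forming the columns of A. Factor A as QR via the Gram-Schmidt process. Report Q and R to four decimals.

e_1 = v_1/‖v_1‖ = (-1, -3, 1, -4)/5.1962 = (-0.1925, -0.5774, 0.1925, -0.7698).
r_{12} = e_1·v_2 = -1.7321.
u_2 = v_2 + 1.7321·e_1 = (-1.3333, 2.0000, 3.3333, -0.3333).
‖u_2‖ = 4.1231, so e_2 = (-0.3234, 0.4851, 0.8085, -0.0808).

Q = [[-0.1925, -0.3234], [-0.5774, 0.4851], [0.1925, 0.8085], [-0.7698, -0.0808]], R = [[5.1962, -1.7321], [0.0000, 4.1231]]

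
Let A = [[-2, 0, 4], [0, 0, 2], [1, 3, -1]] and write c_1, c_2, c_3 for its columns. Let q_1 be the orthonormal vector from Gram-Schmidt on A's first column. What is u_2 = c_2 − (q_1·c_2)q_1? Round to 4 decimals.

q_1 = c_1/‖c_1‖ = (-2, 0, 1)/2.2361 = (-0.8944, 0.0000, 0.4472).
r_{12} = q_1·c_2 = 1.3416.
u_2 = c_2 − 1.3416·q_1 = (1.2000, 0.0000, 2.4000).

u_2 = (1.2000, 0.0000, 2.4000)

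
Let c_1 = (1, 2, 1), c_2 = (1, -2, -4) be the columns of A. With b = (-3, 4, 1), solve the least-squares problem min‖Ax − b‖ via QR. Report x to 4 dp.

c_1 = (1, 2, 1); ‖c_1‖ = 2.4495, so q_1 = (0.4082, 0.8165, 0.4082).
q_1·c_2 = 0.4082·1 + 0.8165·(-2) + 0.4082·(-4) = -2.8577.
u_2 = c_2 + 2.8577·q_1 = (2.1667, 0.3333, -2.8333).
‖u_2‖ = 3.5824, so q_2 = (0.6048, 0.0930, -0.7909).
Qᵀb = (2.4495, -2.2332).
Back-substitute: x_2 = -2.2332/3.5824 = -0.6234.
x_1 = (2.4495 + 2.8577·(-0.6234))/2.4495 = 0.2727.

x = (0.2727, -0.6234)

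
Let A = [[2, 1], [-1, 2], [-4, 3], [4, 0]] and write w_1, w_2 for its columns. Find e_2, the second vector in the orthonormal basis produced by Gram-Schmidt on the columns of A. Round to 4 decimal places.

e_2 = (0.5186, 0.5271, 0.5356, 0.4080)

w_1 = (2, -1, -4, 4); ‖w_1‖ = 6.0828, so e_1 = (0.3288, -0.1644, -0.6576, 0.6576).
e_1·w_2 = 0.3288·1 + (-0.1644)·2 + (-0.6576)·3 + 0.6576·0 = -1.9728.
u_2 = w_2 + 1.9728·e_1 = (1.6486, 1.6757, 1.7027, 1.2973).
‖u_2‖ = 3.1793, so e_2 = (0.5186, 0.5271, 0.5356, 0.4080).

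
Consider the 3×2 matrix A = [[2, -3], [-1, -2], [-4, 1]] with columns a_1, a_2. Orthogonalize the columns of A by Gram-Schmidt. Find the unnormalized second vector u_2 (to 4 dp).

u_2 = (-2.2381, -2.3810, -0.5238)

a_1 = (2, -1, -4); ‖a_1‖ = 4.5826, so q_1 = (0.4364, -0.2182, -0.8729).
q_1·a_2 = 0.4364·(-3) + (-0.2182)·(-2) + (-0.8729)·1 = -1.7457.
u_2 = a_2 + 1.7457·q_1 = (-2.2381, -2.3810, -0.5238).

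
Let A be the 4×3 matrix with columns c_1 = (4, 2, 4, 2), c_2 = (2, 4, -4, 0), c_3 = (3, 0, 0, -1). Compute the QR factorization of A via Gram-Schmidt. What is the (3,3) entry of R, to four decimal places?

r_{33} = 2.5495

q_1 = c_1/‖c_1‖ = (4, 2, 4, 2)/6.3246 = (0.6325, 0.3162, 0.6325, 0.3162).
r_{12} = q_1·c_2 = 0.0000.
u_2 = c_2 + 0.0000·q_1 = (2.0000, 4.0000, -4.0000, 0.0000).
‖u_2‖ = 6.0000, so q_2 = (0.3333, 0.6667, -0.6667, 0.0000).
r_{13} = q_1·c_3 = 1.5811; r_{23} = q_2·c_3 = 1.0000.
u_3 = c_3 − 1.5811·q_1 − 1.0000·q_2 = (1.6667, -1.1667, -0.3333, -1.5000).
r_{33} = ‖u_3‖ = 2.5495.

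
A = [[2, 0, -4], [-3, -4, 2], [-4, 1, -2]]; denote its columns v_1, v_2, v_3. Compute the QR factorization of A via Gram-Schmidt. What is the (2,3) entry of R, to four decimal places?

r_{23} = -2.1696

e_1 = v_1/‖v_1‖ = (2, -3, -4)/5.3852 = (0.3714, -0.5571, -0.7428).
r_{12} = e_1·v_2 = 1.4856.
u_2 = v_2 − 1.4856·e_1 = (-0.5517, -3.1724, 2.1034).
‖u_2‖ = 3.8462, so e_2 = (-0.1434, -0.8248, 0.5469).
r_{23} = e_2·v_3 = -2.1696.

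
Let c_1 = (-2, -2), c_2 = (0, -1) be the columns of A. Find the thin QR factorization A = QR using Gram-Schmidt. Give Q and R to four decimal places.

Q = [[-0.7071, 0.7071], [-0.7071, -0.7071]], R = [[2.8284, 0.7071], [0.0000, 0.7071]]

c_1 = (-2, -2); ‖c_1‖ = 2.8284, so e_1 = (-0.7071, -0.7071).
e_1·c_2 = (-0.7071)·0 + (-0.7071)·(-1) = 0.7071.
u_2 = c_2 − 0.7071·e_1 = (0.5000, -0.5000).
‖u_2‖ = 0.7071, so e_2 = (0.7071, -0.7071).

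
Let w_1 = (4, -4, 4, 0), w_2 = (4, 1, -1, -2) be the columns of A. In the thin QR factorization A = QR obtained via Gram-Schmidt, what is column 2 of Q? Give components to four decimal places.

e_2 = (0.7332, 0.3666, -0.3666, -0.4399)

e_1 = w_1/‖w_1‖ = (4, -4, 4, 0)/6.9282 = (0.5774, -0.5774, 0.5774, 0.0000).
r_{12} = e_1·w_2 = 1.1547.
u_2 = w_2 − 1.1547·e_1 = (3.3333, 1.6667, -1.6667, -2.0000).
‖u_2‖ = 4.5461, so e_2 = (0.7332, 0.3666, -0.3666, -0.4399).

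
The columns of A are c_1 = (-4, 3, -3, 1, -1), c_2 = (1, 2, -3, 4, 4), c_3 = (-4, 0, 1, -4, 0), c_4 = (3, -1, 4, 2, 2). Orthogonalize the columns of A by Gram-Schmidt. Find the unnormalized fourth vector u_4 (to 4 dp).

c_1 = (-4, 3, -3, 1, -1); ‖c_1‖ = 6.0000, so e_1 = (-0.6667, 0.5000, -0.5000, 0.1667, -0.1667).
e_1·c_2 = (-0.6667)·1 + 0.5000·2 + (-0.5000)·(-3) + 0.1667·4 + (-0.1667)·4 = 1.8333.
u_2 = c_2 − 1.8333·e_1 = (2.2222, 1.0833, -2.0833, 3.6944, 4.3056).
‖u_2‖ = 6.5298, so e_2 = (0.3403, 0.1659, -0.3190, 0.5658, 0.6594).
e_1·c_3 = (-0.6667)·(-4) + 0.5000·0 + (-0.5000)·1 + 0.1667·(-4) + (-0.1667)·0 = 1.5000; e_2·c_3 = 0.3403·(-4) + 0.1659·0 + (-0.3190)·1 + 0.5658·(-4) + 0.6594·0 = -3.9434.
u_3 = c_3 − 1.5000·e_1 + 3.9434·e_2 = (-1.6580, -0.0958, 0.4919, -2.0189, 2.8502).
‖u_3‖ = 3.8986, so e_3 = (-0.4253, -0.0246, 0.1262, -0.5178, 0.7311).
e_1·c_4 = (-0.6667)·3 + 0.5000·(-1) + (-0.5000)·4 + 0.1667·2 + (-0.1667)·2 = -4.5000; e_2·c_4 = 0.3403·3 + 0.1659·(-1) + (-0.3190)·4 + 0.5658·2 + 0.6594·2 = 2.0291; e_3·c_4 = (-0.4253)·3 + (-0.0246)·(-1) + 0.1262·4 + (-0.5178)·2 + 0.7311·2 = -0.3202.
u_4 = c_4 + 4.5000·e_1 − 2.0291·e_2 + 0.3202·e_3 = (-0.8267, 0.9055, 2.4378, 1.4362, 0.1461).

u_4 = (-0.8267, 0.9055, 2.4378, 1.4362, 0.1461)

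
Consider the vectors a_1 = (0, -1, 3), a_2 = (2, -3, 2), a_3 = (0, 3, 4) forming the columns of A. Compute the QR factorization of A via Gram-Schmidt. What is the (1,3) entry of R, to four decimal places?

a_1 = (0, -1, 3); ‖a_1‖ = 3.1623, so e_1 = (0.0000, -0.3162, 0.9487).
r_{13} = e_1·a_3 = 2.8460.

r_{13} = 2.8460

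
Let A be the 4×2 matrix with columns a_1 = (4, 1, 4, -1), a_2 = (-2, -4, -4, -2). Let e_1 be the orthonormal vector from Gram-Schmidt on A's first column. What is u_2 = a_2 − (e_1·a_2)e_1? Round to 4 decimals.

u_2 = (1.0588, -3.2353, -0.9412, -2.7647)

a_1 = (4, 1, 4, -1); ‖a_1‖ = 5.8310, so e_1 = (0.6860, 0.1715, 0.6860, -0.1715).
e_1·a_2 = 0.6860·(-2) + 0.1715·(-4) + 0.6860·(-4) + (-0.1715)·(-2) = -4.4590.
u_2 = a_2 + 4.4590·e_1 = (1.0588, -3.2353, -0.9412, -2.7647).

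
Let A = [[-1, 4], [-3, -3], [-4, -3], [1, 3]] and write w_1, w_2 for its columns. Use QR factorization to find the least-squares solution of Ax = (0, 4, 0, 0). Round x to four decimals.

x = (-0.3627, -0.1104)

e_1 = w_1/‖w_1‖ = (-1, -3, -4, 1)/5.1962 = (-0.1925, -0.5774, -0.7698, 0.1925).
r_{12} = e_1·w_2 = 3.8490.
u_2 = w_2 − 3.8490·e_1 = (4.7407, -0.7778, -0.0370, 2.2593).
‖u_2‖ = 5.3090, so e_2 = (0.8930, -0.1465, -0.0070, 0.4256).
Qᵀb = (-2.3094, -0.5860).
Back-substitute: x_2 = -0.5860/5.3090 = -0.1104.
x_1 = (-2.3094 − 3.8490·(-0.1104))/5.1962 = -0.3627.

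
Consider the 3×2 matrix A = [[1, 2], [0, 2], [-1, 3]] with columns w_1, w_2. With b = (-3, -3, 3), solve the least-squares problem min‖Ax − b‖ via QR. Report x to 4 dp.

e_1 = w_1/‖w_1‖ = (1, 0, -1)/1.4142 = (0.7071, 0.0000, -0.7071).
r_{12} = e_1·w_2 = -0.7071.
u_2 = w_2 + 0.7071·e_1 = (2.5000, 2.0000, 2.5000).
‖u_2‖ = 4.0620, so e_2 = (0.6155, 0.4924, 0.6155).
Qᵀb = (-4.2426, -1.4771).
Back-substitute: x_2 = -1.4771/4.0620 = -0.3636.
x_1 = (-4.2426 + 0.7071·(-0.3636))/1.4142 = -3.1818.

x = (-3.1818, -0.3636)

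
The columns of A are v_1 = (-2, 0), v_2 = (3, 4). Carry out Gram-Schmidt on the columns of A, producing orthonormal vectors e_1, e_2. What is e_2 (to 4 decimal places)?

e_2 = (0.0000, 1.0000)

v_1 = (-2, 0); ‖v_1‖ = 2.0000, so e_1 = (-1.0000, 0.0000).
e_1·v_2 = (-1.0000)·3 + 0.0000·4 = -3.0000.
u_2 = v_2 + 3.0000·e_1 = (0.0000, 4.0000).
‖u_2‖ = 4.0000, so e_2 = (0.0000, 1.0000).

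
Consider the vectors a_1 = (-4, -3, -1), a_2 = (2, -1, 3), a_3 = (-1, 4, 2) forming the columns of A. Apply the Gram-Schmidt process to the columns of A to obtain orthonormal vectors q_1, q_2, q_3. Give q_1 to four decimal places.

q_1 = (-0.7845, -0.5883, -0.1961)

a_1 = (-4, -3, -1); ‖a_1‖ = 5.0990, so q_1 = (-0.7845, -0.5883, -0.1961).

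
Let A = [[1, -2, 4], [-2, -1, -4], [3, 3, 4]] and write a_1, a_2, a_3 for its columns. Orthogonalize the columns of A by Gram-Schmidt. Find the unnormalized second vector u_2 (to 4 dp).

e_1 = a_1/‖a_1‖ = (1, -2, 3)/3.7417 = (0.2673, -0.5345, 0.8018).
r_{12} = e_1·a_2 = 2.4054.
u_2 = a_2 − 2.4054·e_1 = (-2.6429, 0.2857, 1.0714).

u_2 = (-2.6429, 0.2857, 1.0714)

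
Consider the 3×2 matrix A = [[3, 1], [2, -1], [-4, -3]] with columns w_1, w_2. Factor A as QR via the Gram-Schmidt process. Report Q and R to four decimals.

w_1 = (3, 2, -4); ‖w_1‖ = 5.3852, so q_1 = (0.5571, 0.3714, -0.7428).
q_1·w_2 = 0.5571·1 + 0.3714·(-1) + (-0.7428)·(-3) = 2.4140.
u_2 = w_2 − 2.4140·q_1 = (-0.3448, -1.8966, -1.2069).
‖u_2‖ = 2.2743, so q_2 = (-0.1516, -0.8339, -0.5307).

Q = [[0.5571, -0.1516], [0.3714, -0.8339], [-0.7428, -0.5307]], R = [[5.3852, 2.4140], [0.0000, 2.2743]]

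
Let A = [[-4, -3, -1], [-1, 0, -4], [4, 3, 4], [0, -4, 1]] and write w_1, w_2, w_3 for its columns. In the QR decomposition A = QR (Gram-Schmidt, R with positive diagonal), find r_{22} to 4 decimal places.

e_1 = w_1/‖w_1‖ = (-4, -1, 4, 0)/5.7446 = (-0.6963, -0.1741, 0.6963, 0.0000).
r_{12} = e_1·w_2 = 4.1779.
u_2 = w_2 − 4.1779·e_1 = (-0.0909, 0.7273, 0.0909, -4.0000).
r_{22} = ‖u_2‖ = 4.0676.

r_{22} = 4.0676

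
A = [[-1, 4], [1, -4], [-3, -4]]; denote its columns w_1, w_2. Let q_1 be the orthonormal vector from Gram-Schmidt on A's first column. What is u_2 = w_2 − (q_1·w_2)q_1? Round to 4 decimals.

u_2 = (4.3636, -4.3636, -2.9091)

w_1 = (-1, 1, -3); ‖w_1‖ = 3.3166, so q_1 = (-0.3015, 0.3015, -0.9045).
q_1·w_2 = (-0.3015)·4 + 0.3015·(-4) + (-0.9045)·(-4) = 1.2060.
u_2 = w_2 − 1.2060·q_1 = (4.3636, -4.3636, -2.9091).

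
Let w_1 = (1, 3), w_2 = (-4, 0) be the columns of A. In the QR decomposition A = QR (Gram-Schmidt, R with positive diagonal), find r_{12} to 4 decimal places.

r_{12} = -1.2649

w_1 = (1, 3); ‖w_1‖ = 3.1623, so q_1 = (0.3162, 0.9487).
r_{12} = q_1·w_2 = -1.2649.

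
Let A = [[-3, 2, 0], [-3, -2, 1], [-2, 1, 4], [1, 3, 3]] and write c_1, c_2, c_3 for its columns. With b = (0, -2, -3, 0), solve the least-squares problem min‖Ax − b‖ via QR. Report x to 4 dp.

x = (0.2837, 0.4255, -0.6312)

c_1 = (-3, -3, -2, 1); ‖c_1‖ = 4.7958, so e_1 = (-0.6255, -0.6255, -0.4170, 0.2085).
e_1·c_2 = (-0.6255)·2 + (-0.6255)·(-2) + (-0.4170)·1 + 0.2085·3 = 0.2085.
u_2 = c_2 − 0.2085·e_1 = (2.1304, -1.8696, 1.0870, 2.9565).
‖u_2‖ = 4.2375, so e_2 = (0.5028, -0.4412, 0.2565, 0.6977).
e_1·c_3 = (-0.6255)·0 + (-0.6255)·1 + (-0.4170)·4 + 0.2085·3 = -1.6681; e_2·c_3 = 0.5028·0 + (-0.4412)·1 + 0.2565·4 + 0.6977·3 = 2.6779.
u_3 = c_3 + 1.6681·e_1 − 2.6779·e_2 = (-2.3898, 1.1380, 2.6174, 1.4794).
‖u_3‖ = 4.0057, so e_3 = (-0.5966, 0.2841, 0.6534, 0.3693).
Qᵀb = (2.5022, 0.1129, -2.5284).
Back-substitute: x_3 = -2.5284/4.0057 = -0.6312.
x_2 = (0.1129 − 2.6779·(-0.6312))/4.2375 = 0.4255.
x_1 = (2.5022 − 0.2085·0.4255 + 1.6681·(-0.6312))/4.7958 = 0.2837.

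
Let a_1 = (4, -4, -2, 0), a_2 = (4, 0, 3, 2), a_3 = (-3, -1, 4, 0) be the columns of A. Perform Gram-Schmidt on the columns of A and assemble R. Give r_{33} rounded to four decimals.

r_{33} = 4.2586

a_1 = (4, -4, -2, 0); ‖a_1‖ = 6.0000, so q_1 = (0.6667, -0.6667, -0.3333, 0.0000).
q_1·a_2 = 0.6667·4 + (-0.6667)·0 + (-0.3333)·3 + 0.0000·2 = 1.6667.
u_2 = a_2 − 1.6667·q_1 = (2.8889, 1.1111, 3.5556, 2.0000).
‖u_2‖ = 5.1208, so q_2 = (0.5642, 0.2170, 0.6943, 0.3906).
q_1·a_3 = 0.6667·(-3) + (-0.6667)·(-1) + (-0.3333)·4 + 0.0000·0 = -2.6667; q_2·a_3 = 0.5642·(-3) + 0.2170·(-1) + 0.6943·4 + 0.3906·0 = 0.8679.
u_3 = a_3 + 2.6667·q_1 − 0.8679·q_2 = (-1.7119, -2.9661, 2.5085, -0.3390).
r_{33} = ‖u_3‖ = 4.2586.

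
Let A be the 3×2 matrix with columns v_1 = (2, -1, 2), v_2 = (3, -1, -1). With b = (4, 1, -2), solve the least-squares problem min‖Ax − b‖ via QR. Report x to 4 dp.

x = (-0.4324, 1.3784)

q_1 = v_1/‖v_1‖ = (2, -1, 2)/3.0000 = (0.6667, -0.3333, 0.6667).
r_{12} = q_1·v_2 = 1.6667.
u_2 = v_2 − 1.6667·q_1 = (1.8889, -0.4444, -2.1111).
‖u_2‖ = 2.8674, so q_2 = (0.6587, -0.1550, -0.7362).
Qᵀb = (1.0000, 3.9524).
Back-substitute: x_2 = 3.9524/2.8674 = 1.3784.
x_1 = (1.0000 − 1.6667·1.3784)/3.0000 = -0.4324.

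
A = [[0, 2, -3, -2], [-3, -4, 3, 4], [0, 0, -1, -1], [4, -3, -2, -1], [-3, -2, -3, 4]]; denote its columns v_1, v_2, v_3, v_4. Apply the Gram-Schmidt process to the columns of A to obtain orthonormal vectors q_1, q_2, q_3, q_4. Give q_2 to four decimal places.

v_1 = (0, -3, 0, 4, -3); ‖v_1‖ = 5.8310, so q_1 = (0.0000, -0.5145, 0.0000, 0.6860, -0.5145).
q_1·v_2 = 0.0000·2 + (-0.5145)·(-4) + 0.0000·0 + 0.6860·(-3) + (-0.5145)·(-2) = 1.0290.
u_2 = v_2 − 1.0290·q_1 = (2.0000, -3.4706, 0.0000, -3.7059, -1.4706).
‖u_2‖ = 5.6517, so q_2 = (0.3539, -0.6141, 0.0000, -0.6557, -0.2602).

q_2 = (0.3539, -0.6141, 0.0000, -0.6557, -0.2602)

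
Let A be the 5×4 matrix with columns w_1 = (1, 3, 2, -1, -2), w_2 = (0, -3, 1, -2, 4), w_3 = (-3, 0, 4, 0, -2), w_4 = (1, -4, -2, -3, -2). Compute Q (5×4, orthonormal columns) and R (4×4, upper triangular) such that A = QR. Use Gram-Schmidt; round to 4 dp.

Q = [[0.2294, 0.1489, -0.7157, 0.1534], [0.6882, -0.2062, -0.2674, -0.5146], [0.4588, 0.5155, 0.5676, -0.1911], [-0.2294, -0.5843, 0.1511, -0.5481], [-0.4588, 0.5728, -0.2669, -0.6122]], R = [[4.3589, -2.9824, 2.0647, -1.8353], [0.0000, 4.5940, 0.4697, 0.5499], [0.0000, 0.0000, 4.9514, -0.7006], [0.0000, 0.0000, 0.0000, 5.4625]]

e_1 = w_1/‖w_1‖ = (1, 3, 2, -1, -2)/4.3589 = (0.2294, 0.6882, 0.4588, -0.2294, -0.4588).
r_{12} = e_1·w_2 = -2.9824.
u_2 = w_2 + 2.9824·e_1 = (0.6842, -0.9474, 2.3684, -2.6842, 2.6316).
‖u_2‖ = 4.5940, so e_2 = (0.1489, -0.2062, 0.5155, -0.5843, 0.5728).
r_{13} = e_1·w_3 = 2.0647; r_{23} = e_2·w_3 = 0.4697.
u_3 = w_3 − 2.0647·e_1 − 0.4697·e_2 = (-3.5436, -1.3242, 2.8105, 0.7481, -1.3217).
‖u_3‖ = 4.9514, so e_3 = (-0.7157, -0.2674, 0.5676, 0.1511, -0.2669).
r_{14} = e_1·w_4 = -1.8353; r_{24} = e_2·w_4 = 0.5499; r_{34} = e_3·w_4 = -0.7006.
u_4 = w_4 + 1.8353·e_1 − 0.5499·e_2 + 0.7006·e_3 = (0.8378, -2.8108, -1.0437, -2.9939, -3.3441).
‖u_4‖ = 5.4625, so e_4 = (0.1534, -0.5146, -0.1911, -0.5481, -0.6122).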